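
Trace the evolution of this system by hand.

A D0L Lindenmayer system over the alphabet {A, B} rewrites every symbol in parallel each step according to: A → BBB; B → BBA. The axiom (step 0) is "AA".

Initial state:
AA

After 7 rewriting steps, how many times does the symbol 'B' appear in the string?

[0] AA
[1] BBBBBB
[2] BBABBABBABBABBABBA
[3] BBABBABBBBBABBABBBBBABBABBBBBABBABBBBBABBABBBBBABBABBB
[4] BBABBABBBBBABBABBBBBABBABBABBABBABBBBBABBABBBBBABBABBABBAB…ABBABBABBABBBBBABBABBBBBABBABBABBABBABBBBBABBABBBBBABBABBA  (len 162)
[5] BBABBABBBBBABBABBBBBABBABBABBABBABBBBBABBABBBBBABBABBABBAB…ABBABBABBABBBBBABBABBBBBABBABBABBABBABBBBBABBABBBBBABBABBB  (len 486)
[6] BBABBABBBBBABBABBBBBABBABBABBABBABBBBBABBABBBBBABBABBABBAB…ABBABBABBABBBBBABBABBBBBABBABBABBABBABBBBBABBABBBBBABBABBA  (len 1458)
[7] BBABBABBBBBABBABBBBBABBABBABBABBABBBBBABBABBBBBABBABBABBAB…ABBABBABBABBBBBABBABBBBBABBABBABBABBABBBBBABBABBBBBABBABBB  (len 4374)

3282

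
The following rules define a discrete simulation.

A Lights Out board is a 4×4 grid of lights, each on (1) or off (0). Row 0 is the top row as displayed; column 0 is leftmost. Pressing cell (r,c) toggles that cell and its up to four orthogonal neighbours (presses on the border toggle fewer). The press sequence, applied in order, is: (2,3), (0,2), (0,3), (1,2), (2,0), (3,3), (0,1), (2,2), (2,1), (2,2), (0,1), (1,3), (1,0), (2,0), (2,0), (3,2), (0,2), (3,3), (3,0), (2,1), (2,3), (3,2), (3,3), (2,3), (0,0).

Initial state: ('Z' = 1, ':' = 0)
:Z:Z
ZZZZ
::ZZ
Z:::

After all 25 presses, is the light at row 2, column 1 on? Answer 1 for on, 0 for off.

k=0  :Z:Z
ZZZZ
::ZZ
Z:::
k=1  :Z:Z
ZZZ:
::::
Z::Z
k=2  ::Z:
ZZ::
::::
Z::Z
k=3  :::Z
ZZ:Z
::::
Z::Z
k=4  ::ZZ
Z:Z:
::Z:
Z::Z
k=5  ::ZZ
::Z:
ZZZ:
:::Z
k=6  ::ZZ
::Z:
ZZZZ
::Z:
k=7  ZZ:Z
:ZZ:
ZZZZ
::Z:
k=8  ZZ:Z
:Z::
Z:::
::::
k=9  ZZ:Z
::::
:ZZ:
:Z::
k=10  ZZ:Z
::Z:
:::Z
:ZZ:
k=11  ::ZZ
:ZZ:
:::Z
:ZZ:
k=12  ::Z:
:Z:Z
::::
:ZZ:
k=13  Z:Z:
Z::Z
Z:::
:ZZ:
k=14  Z:Z:
:::Z
:Z::
ZZZ:
k=15  Z:Z:
Z::Z
Z:::
:ZZ:
k=16  Z:Z:
Z::Z
Z:Z:
:::Z
k=17  ZZ:Z
Z:ZZ
Z:Z:
:::Z
k=18  ZZ:Z
Z:ZZ
Z:ZZ
::Z:
k=19  ZZ:Z
Z:ZZ
::ZZ
ZZZ:
k=20  ZZ:Z
ZZZZ
ZZ:Z
Z:Z:
k=21  ZZ:Z
ZZZ:
ZZZ:
Z:ZZ
k=22  ZZ:Z
ZZZ:
ZZ::
ZZ::
k=23  ZZ:Z
ZZZ:
ZZ:Z
ZZZZ
k=24  ZZ:Z
ZZZZ
ZZZ:
ZZZ:
k=25  :::Z
:ZZZ
ZZZ:
ZZZ:

1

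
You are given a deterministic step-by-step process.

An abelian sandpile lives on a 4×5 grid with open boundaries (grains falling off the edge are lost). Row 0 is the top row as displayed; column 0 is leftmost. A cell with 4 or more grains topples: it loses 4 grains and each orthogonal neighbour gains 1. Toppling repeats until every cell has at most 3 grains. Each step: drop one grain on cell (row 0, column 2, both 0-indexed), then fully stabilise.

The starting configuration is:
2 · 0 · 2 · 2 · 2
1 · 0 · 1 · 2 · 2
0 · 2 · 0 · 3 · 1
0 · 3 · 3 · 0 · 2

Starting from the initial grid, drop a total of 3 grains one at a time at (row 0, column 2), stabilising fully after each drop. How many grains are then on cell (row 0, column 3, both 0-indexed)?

gen 0: 2 · 0 · 2 · 2 · 2
1 · 0 · 1 · 2 · 2
0 · 2 · 0 · 3 · 1
0 · 3 · 3 · 0 · 2
gen 1: 2 · 0 · 3 · 2 · 2
1 · 0 · 1 · 2 · 2
0 · 2 · 0 · 3 · 1
0 · 3 · 3 · 0 · 2
gen 2: 2 · 1 · 0 · 3 · 2
1 · 0 · 2 · 2 · 2
0 · 2 · 0 · 3 · 1
0 · 3 · 3 · 0 · 2
gen 3: 2 · 1 · 1 · 3 · 2
1 · 0 · 2 · 2 · 2
0 · 2 · 0 · 3 · 1
0 · 3 · 3 · 0 · 2

3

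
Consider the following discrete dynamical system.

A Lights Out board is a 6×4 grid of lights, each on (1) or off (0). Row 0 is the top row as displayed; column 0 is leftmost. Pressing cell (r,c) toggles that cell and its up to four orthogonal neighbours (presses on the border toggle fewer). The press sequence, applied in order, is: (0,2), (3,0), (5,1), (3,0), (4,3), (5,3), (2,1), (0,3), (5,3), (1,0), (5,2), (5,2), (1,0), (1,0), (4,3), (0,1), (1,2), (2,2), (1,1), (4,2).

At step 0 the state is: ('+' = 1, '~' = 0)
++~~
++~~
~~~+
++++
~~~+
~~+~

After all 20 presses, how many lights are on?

[0] ++~~
++~~
~~~+
++++
~~~+
~~+~
[1] +~++
+++~
~~~+
++++
~~~+
~~+~
[2] +~++
+++~
+~~+
~~++
+~~+
~~+~
[3] +~++
+++~
+~~+
~~++
++~+
++~~
[4] +~++
+++~
~~~+
++++
~+~+
++~~
[5] +~++
+++~
~~~+
+++~
~++~
++~+
[6] +~++
+++~
~~~+
+++~
~+++
+++~
[7] +~++
+~+~
++++
+~+~
~+++
+++~
[8] +~~~
+~++
++++
+~+~
~+++
+++~
[9] +~~~
+~++
++++
+~+~
~++~
++~+
[10] ~~~~
~+++
~+++
+~+~
~++~
++~+
[11] ~~~~
~+++
~+++
+~+~
~+~~
+~+~
[12] ~~~~
~+++
~+++
+~+~
~++~
++~+
[13] +~~~
+~++
++++
+~+~
~++~
++~+
[14] ~~~~
~+++
~+++
+~+~
~++~
++~+
[15] ~~~~
~+++
~+++
+~++
~+~+
++~~
[16] +++~
~~++
~+++
+~++
~+~+
++~~
[17] ++~~
~+~~
~+~+
+~++
~+~+
++~~
[18] ++~~
~++~
~~+~
+~~+
~+~+
++~~
[19] +~~~
+~~~
~++~
+~~+
~+~+
++~~
[20] +~~~
+~~~
~++~
+~++
~~+~
+++~

11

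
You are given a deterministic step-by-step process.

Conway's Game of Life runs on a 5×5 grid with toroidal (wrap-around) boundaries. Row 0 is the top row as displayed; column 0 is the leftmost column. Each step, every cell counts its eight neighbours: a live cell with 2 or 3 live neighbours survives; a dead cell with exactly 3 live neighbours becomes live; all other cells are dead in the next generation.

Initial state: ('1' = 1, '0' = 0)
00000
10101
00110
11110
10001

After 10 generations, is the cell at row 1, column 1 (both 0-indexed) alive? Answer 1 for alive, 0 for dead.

[0] 00000
10101
00110
11110
10001
[1] 01010
01101
00000
10000
10111
[2] 00000
11110
11000
11010
10110
[3] 10000
10101
00010
00010
10110
[4] 10100
11011
00110
00010
01110
[5] 00000
10000
11000
01001
01011
[6] 10001
11000
01001
01011
00111
[7] 00100
01000
01011
01000
01100
[8] 00100
11010
01000
01010
01100
[9] 10010
11000
01001
11000
01010
[10] 10000
01100
00101
01001
01000

1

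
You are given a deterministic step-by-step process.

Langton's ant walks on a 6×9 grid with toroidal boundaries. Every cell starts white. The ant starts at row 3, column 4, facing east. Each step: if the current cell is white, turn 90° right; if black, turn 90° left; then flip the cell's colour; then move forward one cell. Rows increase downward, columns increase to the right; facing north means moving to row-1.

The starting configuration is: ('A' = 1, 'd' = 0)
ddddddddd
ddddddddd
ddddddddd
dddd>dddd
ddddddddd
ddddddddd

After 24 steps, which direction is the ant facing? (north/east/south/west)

west

t=0: ddddddddd
ddddddddd
ddddddddd
dddd>dddd
ddddddddd
ddddddddd
t=1: ddddddddd
ddddddddd
ddddddddd
ddddAdddd
ddddvdddd
ddddddddd
t=2: ddddddddd
ddddddddd
ddddddddd
ddddAdddd
ddd<Adddd
ddddddddd
t=3: ddddddddd
ddddddddd
ddddddddd
ddd^Adddd
dddAAdddd
ddddddddd
t=4: ddddddddd
ddddddddd
ddddddddd
dddA>dddd
dddAAdddd
ddddddddd
t=5: ddddddddd
ddddddddd
dddd^dddd
dddAddddd
dddAAdddd
ddddddddd
t=6: ddddddddd
ddddddddd
ddddA>ddd
dddAddddd
dddAAdddd
ddddddddd
t=7: ddddddddd
ddddddddd
ddddAAddd
dddAdvddd
dddAAdddd
ddddddddd
t=8: ddddddddd
ddddddddd
ddddAAddd
dddA<Addd
dddAAdddd
ddddddddd
t=9: ddddddddd
ddddddddd
dddd^Addd
dddAAAddd
dddAAdddd
ddddddddd
t=10: ddddddddd
ddddddddd
ddd<dAddd
dddAAAddd
dddAAdddd
ddddddddd
t=11: ddddddddd
ddd^ddddd
dddAdAddd
dddAAAddd
dddAAdddd
ddddddddd
t=12: ddddddddd
dddA>dddd
dddAdAddd
dddAAAddd
dddAAdddd
ddddddddd
t=13: ddddddddd
dddAAdddd
dddAvAddd
dddAAAddd
dddAAdddd
ddddddddd
t=14: ddddddddd
dddAAdddd
ddd<AAddd
dddAAAddd
dddAAdddd
ddddddddd
t=15: ddddddddd
dddAAdddd
ddddAAddd
dddvAAddd
dddAAdddd
ddddddddd
t=16: ddddddddd
dddAAdddd
ddddAAddd
dddd>Addd
dddAAdddd
ddddddddd
t=17: ddddddddd
dddAAdddd
dddd^Addd
dddddAddd
dddAAdddd
ddddddddd
t=18: ddddddddd
dddAAdddd
ddd<dAddd
dddddAddd
dddAAdddd
ddddddddd
t=19: ddddddddd
ddd^Adddd
dddAdAddd
dddddAddd
dddAAdddd
ddddddddd
t=20: ddddddddd
dd<dAdddd
dddAdAddd
dddddAddd
dddAAdddd
ddddddddd
t=21: dd^dddddd
ddAdAdddd
dddAdAddd
dddddAddd
dddAAdddd
ddddddddd
t=22: ddA>ddddd
ddAdAdddd
dddAdAddd
dddddAddd
dddAAdddd
ddddddddd
t=23: ddAAddddd
ddAvAdddd
dddAdAddd
dddddAddd
dddAAdddd
ddddddddd
t=24: ddAAddddd
dd<AAdddd
dddAdAddd
dddddAddd
dddAAdddd
ddddddddd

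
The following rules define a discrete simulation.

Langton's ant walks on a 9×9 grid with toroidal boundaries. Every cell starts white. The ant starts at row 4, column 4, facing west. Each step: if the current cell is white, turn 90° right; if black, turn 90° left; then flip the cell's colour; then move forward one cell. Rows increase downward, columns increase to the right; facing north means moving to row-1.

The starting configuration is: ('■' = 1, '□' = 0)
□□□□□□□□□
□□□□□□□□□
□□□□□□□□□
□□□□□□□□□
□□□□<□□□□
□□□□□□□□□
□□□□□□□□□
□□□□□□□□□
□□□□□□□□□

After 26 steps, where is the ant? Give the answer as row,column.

5,7

k=0  □□□□□□□□□
□□□□□□□□□
□□□□□□□□□
□□□□□□□□□
□□□□<□□□□
□□□□□□□□□
□□□□□□□□□
□□□□□□□□□
□□□□□□□□□
k=1  □□□□□□□□□
□□□□□□□□□
□□□□□□□□□
□□□□^□□□□
□□□□■□□□□
□□□□□□□□□
□□□□□□□□□
□□□□□□□□□
□□□□□□□□□
k=2  □□□□□□□□□
□□□□□□□□□
□□□□□□□□□
□□□□■>□□□
□□□□■□□□□
□□□□□□□□□
□□□□□□□□□
□□□□□□□□□
□□□□□□□□□
k=3  □□□□□□□□□
□□□□□□□□□
□□□□□□□□□
□□□□■■□□□
□□□□■v□□□
□□□□□□□□□
□□□□□□□□□
□□□□□□□□□
□□□□□□□□□
k=4  □□□□□□□□□
□□□□□□□□□
□□□□□□□□□
□□□□■■□□□
□□□□<■□□□
□□□□□□□□□
□□□□□□□□□
□□□□□□□□□
□□□□□□□□□
k=5  □□□□□□□□□
□□□□□□□□□
□□□□□□□□□
□□□□■■□□□
□□□□□■□□□
□□□□v□□□□
□□□□□□□□□
□□□□□□□□□
□□□□□□□□□
k=6  □□□□□□□□□
□□□□□□□□□
□□□□□□□□□
□□□□■■□□□
□□□□□■□□□
□□□<■□□□□
□□□□□□□□□
□□□□□□□□□
□□□□□□□□□
k=7  □□□□□□□□□
□□□□□□□□□
□□□□□□□□□
□□□□■■□□□
□□□^□■□□□
□□□■■□□□□
□□□□□□□□□
□□□□□□□□□
□□□□□□□□□
k=8  □□□□□□□□□
□□□□□□□□□
□□□□□□□□□
□□□□■■□□□
□□□■>■□□□
□□□■■□□□□
□□□□□□□□□
□□□□□□□□□
□□□□□□□□□
k=9  □□□□□□□□□
□□□□□□□□□
□□□□□□□□□
□□□□■■□□□
□□□■■■□□□
□□□■v□□□□
□□□□□□□□□
□□□□□□□□□
□□□□□□□□□
k=10  □□□□□□□□□
□□□□□□□□□
□□□□□□□□□
□□□□■■□□□
□□□■■■□□□
□□□■□>□□□
□□□□□□□□□
□□□□□□□□□
□□□□□□□□□
k=11  □□□□□□□□□
□□□□□□□□□
□□□□□□□□□
□□□□■■□□□
□□□■■■□□□
□□□■□■□□□
□□□□□v□□□
□□□□□□□□□
□□□□□□□□□
k=12  □□□□□□□□□
□□□□□□□□□
□□□□□□□□□
□□□□■■□□□
□□□■■■□□□
□□□■□■□□□
□□□□<■□□□
□□□□□□□□□
□□□□□□□□□
k=13  □□□□□□□□□
□□□□□□□□□
□□□□□□□□□
□□□□■■□□□
□□□■■■□□□
□□□■^■□□□
□□□□■■□□□
□□□□□□□□□
□□□□□□□□□
k=14  □□□□□□□□□
□□□□□□□□□
□□□□□□□□□
□□□□■■□□□
□□□■■■□□□
□□□■■>□□□
□□□□■■□□□
□□□□□□□□□
□□□□□□□□□
k=15  □□□□□□□□□
□□□□□□□□□
□□□□□□□□□
□□□□■■□□□
□□□■■^□□□
□□□■■□□□□
□□□□■■□□□
□□□□□□□□□
□□□□□□□□□
k=16  □□□□□□□□□
□□□□□□□□□
□□□□□□□□□
□□□□■■□□□
□□□■<□□□□
□□□■■□□□□
□□□□■■□□□
□□□□□□□□□
□□□□□□□□□
k=17  □□□□□□□□□
□□□□□□□□□
□□□□□□□□□
□□□□■■□□□
□□□■□□□□□
□□□■v□□□□
□□□□■■□□□
□□□□□□□□□
□□□□□□□□□
k=18  □□□□□□□□□
□□□□□□□□□
□□□□□□□□□
□□□□■■□□□
□□□■□□□□□
□□□■□>□□□
□□□□■■□□□
□□□□□□□□□
□□□□□□□□□
k=19  □□□□□□□□□
□□□□□□□□□
□□□□□□□□□
□□□□■■□□□
□□□■□□□□□
□□□■□■□□□
□□□□■v□□□
□□□□□□□□□
□□□□□□□□□
k=20  □□□□□□□□□
□□□□□□□□□
□□□□□□□□□
□□□□■■□□□
□□□■□□□□□
□□□■□■□□□
□□□□■□>□□
□□□□□□□□□
□□□□□□□□□
k=21  □□□□□□□□□
□□□□□□□□□
□□□□□□□□□
□□□□■■□□□
□□□■□□□□□
□□□■□■□□□
□□□□■□■□□
□□□□□□v□□
□□□□□□□□□
k=22  □□□□□□□□□
□□□□□□□□□
□□□□□□□□□
□□□□■■□□□
□□□■□□□□□
□□□■□■□□□
□□□□■□■□□
□□□□□<■□□
□□□□□□□□□
k=23  □□□□□□□□□
□□□□□□□□□
□□□□□□□□□
□□□□■■□□□
□□□■□□□□□
□□□■□■□□□
□□□□■^■□□
□□□□□■■□□
□□□□□□□□□
k=24  □□□□□□□□□
□□□□□□□□□
□□□□□□□□□
□□□□■■□□□
□□□■□□□□□
□□□■□■□□□
□□□□■■>□□
□□□□□■■□□
□□□□□□□□□
k=25  □□□□□□□□□
□□□□□□□□□
□□□□□□□□□
□□□□■■□□□
□□□■□□□□□
□□□■□■^□□
□□□□■■□□□
□□□□□■■□□
□□□□□□□□□
k=26  □□□□□□□□□
□□□□□□□□□
□□□□□□□□□
□□□□■■□□□
□□□■□□□□□
□□□■□■■>□
□□□□■■□□□
□□□□□■■□□
□□□□□□□□□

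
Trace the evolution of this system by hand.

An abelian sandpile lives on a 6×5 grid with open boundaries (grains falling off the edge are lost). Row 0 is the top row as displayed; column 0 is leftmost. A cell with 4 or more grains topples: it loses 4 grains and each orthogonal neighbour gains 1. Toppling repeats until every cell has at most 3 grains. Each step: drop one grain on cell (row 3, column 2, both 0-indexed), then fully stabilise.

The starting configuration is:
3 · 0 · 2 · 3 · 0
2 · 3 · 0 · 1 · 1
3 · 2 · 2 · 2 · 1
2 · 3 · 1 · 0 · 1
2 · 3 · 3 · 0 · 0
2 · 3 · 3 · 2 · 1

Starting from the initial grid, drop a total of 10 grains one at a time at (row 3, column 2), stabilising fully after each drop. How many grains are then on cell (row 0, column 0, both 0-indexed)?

[0] 3 · 0 · 2 · 3 · 0
2 · 3 · 0 · 1 · 1
3 · 2 · 2 · 2 · 1
2 · 3 · 1 · 0 · 1
2 · 3 · 3 · 0 · 0
2 · 3 · 3 · 2 · 1
[1] 3 · 0 · 2 · 3 · 0
2 · 3 · 0 · 1 · 1
3 · 2 · 2 · 2 · 1
2 · 3 · 2 · 0 · 1
2 · 3 · 3 · 0 · 0
2 · 3 · 3 · 2 · 1
[2] 3 · 0 · 2 · 3 · 0
2 · 3 · 0 · 1 · 1
3 · 2 · 2 · 2 · 1
2 · 3 · 3 · 0 · 1
2 · 3 · 3 · 0 · 0
2 · 3 · 3 · 2 · 1
[3] 3 · 0 · 2 · 3 · 0
2 · 3 · 0 · 1 · 1
3 · 3 · 3 · 2 · 1
3 · 1 · 2 · 1 · 1
3 · 2 · 2 · 1 · 0
3 · 1 · 1 · 3 · 1
[4] 3 · 0 · 2 · 3 · 0
2 · 3 · 0 · 1 · 1
3 · 3 · 3 · 2 · 1
3 · 1 · 3 · 1 · 1
3 · 2 · 2 · 1 · 0
3 · 1 · 1 · 3 · 1
[5] 0 · 2 · 2 · 3 · 0
1 · 1 · 2 · 1 · 1
2 · 3 · 1 · 3 · 1
2 · 1 · 3 · 2 · 1
2 · 1 · 0 · 2 · 0
0 · 3 · 2 · 3 · 1
[6] 0 · 2 · 2 · 3 · 0
1 · 1 · 2 · 1 · 1
2 · 3 · 2 · 3 · 1
2 · 2 · 0 · 3 · 1
2 · 1 · 1 · 2 · 0
0 · 3 · 2 · 3 · 1
[7] 0 · 2 · 2 · 3 · 0
1 · 1 · 2 · 1 · 1
2 · 3 · 2 · 3 · 1
2 · 2 · 1 · 3 · 1
2 · 1 · 1 · 2 · 0
0 · 3 · 2 · 3 · 1
[8] 0 · 2 · 2 · 3 · 0
1 · 1 · 2 · 1 · 1
2 · 3 · 2 · 3 · 1
2 · 2 · 2 · 3 · 1
2 · 1 · 1 · 2 · 0
0 · 3 · 2 · 3 · 1
[9] 0 · 2 · 2 · 3 · 0
1 · 1 · 2 · 1 · 1
2 · 3 · 2 · 3 · 1
2 · 2 · 3 · 3 · 1
2 · 1 · 1 · 2 · 0
0 · 3 · 2 · 3 · 1
[10] 0 · 2 · 2 · 3 · 0
1 · 2 · 3 · 2 · 1
3 · 1 · 1 · 1 · 2
3 · 0 · 3 · 1 · 2
2 · 2 · 2 · 3 · 0
0 · 3 · 2 · 3 · 1

0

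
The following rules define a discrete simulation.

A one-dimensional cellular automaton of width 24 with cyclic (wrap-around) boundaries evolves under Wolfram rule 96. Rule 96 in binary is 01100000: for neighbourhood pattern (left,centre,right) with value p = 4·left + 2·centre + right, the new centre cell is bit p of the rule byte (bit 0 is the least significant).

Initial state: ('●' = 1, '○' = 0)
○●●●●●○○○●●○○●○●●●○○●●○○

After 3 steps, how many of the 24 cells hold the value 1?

[0] ○●●●●●○○○●●○○●○●●●○○●●○○
[1] ○○○○○●○○○○●○○○●○○●○○○●○○
[2] ○○○○○○○○○○○○○○○○○○○○○○○○
[3] ○○○○○○○○○○○○○○○○○○○○○○○○

0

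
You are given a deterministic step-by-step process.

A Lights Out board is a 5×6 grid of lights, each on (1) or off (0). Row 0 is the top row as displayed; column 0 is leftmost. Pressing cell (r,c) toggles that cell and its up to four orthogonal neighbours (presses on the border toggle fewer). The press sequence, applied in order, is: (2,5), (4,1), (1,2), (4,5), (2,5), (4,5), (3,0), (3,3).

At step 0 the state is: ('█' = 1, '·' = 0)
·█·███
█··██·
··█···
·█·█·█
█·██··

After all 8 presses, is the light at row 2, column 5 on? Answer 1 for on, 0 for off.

[0] ·█·███
█··██·
··█···
·█·█·█
█·██··
[1] ·█·███
█··███
··█·██
·█·█··
█·██··
[2] ·█·███
█··███
··█·██
···█··
·█·█··
[3] ·█████
███·██
····██
···█··
·█·█··
[4] ·█████
███·██
····██
···█·█
·█·███
[5] ·█████
███·█·
······
···█··
·█·███
[6] ·█████
███·█·
······
···█·█
·█·█··
[7] ·█████
███·█·
█·····
██·█·█
██·█··
[8] ·█████
███·█·
█··█··
███·██
██····

0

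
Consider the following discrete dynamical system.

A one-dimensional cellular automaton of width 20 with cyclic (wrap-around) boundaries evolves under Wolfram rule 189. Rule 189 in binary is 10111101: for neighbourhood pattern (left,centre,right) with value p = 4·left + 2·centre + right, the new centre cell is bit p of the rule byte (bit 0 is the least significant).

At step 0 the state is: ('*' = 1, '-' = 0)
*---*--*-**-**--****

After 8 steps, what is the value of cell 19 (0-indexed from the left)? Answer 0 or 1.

0

t=0: *---*--*-**-**--****
t=1: -**-**-***-**-*-****
t=2: **-**-***-**-******-
t=3: *-**-***-**-******-*
t=4: -**-***-**-******-**
t=5: **-***-**-******-**-
t=6: *-***-**-******-**-*
t=7: -***-**-******-**-**
t=8: ***-**-******-**-**-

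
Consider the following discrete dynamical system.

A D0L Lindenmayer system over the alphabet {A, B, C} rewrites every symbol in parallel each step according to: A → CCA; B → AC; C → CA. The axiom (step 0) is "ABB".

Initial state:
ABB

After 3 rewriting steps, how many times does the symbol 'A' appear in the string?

step 0: ABB
step 1: CCAACAC
step 2: CACACCACCACACCACA
step 3: CACCACACCACACACCACACACCACACCACACACCACACCA

17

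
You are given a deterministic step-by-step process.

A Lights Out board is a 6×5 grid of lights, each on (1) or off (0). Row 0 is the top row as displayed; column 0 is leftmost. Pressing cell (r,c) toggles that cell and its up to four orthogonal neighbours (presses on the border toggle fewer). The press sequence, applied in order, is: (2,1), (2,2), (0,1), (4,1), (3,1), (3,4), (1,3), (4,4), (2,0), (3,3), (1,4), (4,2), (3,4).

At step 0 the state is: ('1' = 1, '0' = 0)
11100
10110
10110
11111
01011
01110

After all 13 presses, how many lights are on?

k=0  11100
10110
10110
11111
01011
01110
k=1  11100
11110
01010
10111
01011
01110
k=2  11100
11010
00100
10011
01011
01110
k=3  00000
10010
00100
10011
01011
01110
k=4  00000
10010
00100
11011
10111
00110
k=5  00000
10010
01100
00111
11111
00110
k=6  00000
10010
01101
00100
11110
00110
k=7  00010
10101
01111
00100
11110
00110
k=8  00010
10101
01111
00101
11101
00111
k=9  00010
00101
10111
10101
11101
00111
k=10  00010
00101
10101
10010
11111
00111
k=11  00011
00110
10100
10010
11111
00111
k=12  00011
00110
10100
10110
10001
00011
k=13  00011
00110
10101
10101
10000
00011

13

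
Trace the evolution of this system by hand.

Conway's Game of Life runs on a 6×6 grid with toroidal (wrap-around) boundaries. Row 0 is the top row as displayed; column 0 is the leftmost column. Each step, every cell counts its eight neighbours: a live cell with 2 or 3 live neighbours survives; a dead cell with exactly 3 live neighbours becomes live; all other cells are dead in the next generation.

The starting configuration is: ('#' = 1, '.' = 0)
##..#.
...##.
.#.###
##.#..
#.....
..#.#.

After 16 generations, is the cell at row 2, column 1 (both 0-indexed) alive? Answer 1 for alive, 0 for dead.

1

[0] ##..#.
...##.
.#.###
##.#..
#.....
..#.#.
[1] .##.#.
.#....
.#...#
.#.#..
#.##.#
#..#..
[2] ####..
.#....
.#....
.#.#.#
#..#.#
#.....
[3] #.#...
......
.#....
.#...#
.##..#
...##.
[4] ...#..
.#....
#.....
.#....
.###.#
#..###
[5] #.##.#
......
##....
.#....
.#.#.#
##...#
[6] ..#.##
..#..#
##....
.#....
.#..##
...#..
[7] ..#.##
..####
###...
.##..#
#.#.#.
#.##..
[8] #.....
......
......
.....#
#...#.
#.#...
[9] .#....
......
......
.....#
##....
#.....
[10] ......
......
......
#.....
##...#
#.....
[11] ......
......
......
##...#
.#...#
##...#
[12] #.....
......
#.....
.#...#
..#.#.
.#...#
[13] #.....
......
#.....
##...#
.##.##
##...#
[14] ##...#
......
##...#
..#.#.
..#.#.
..#.#.
[15] ##...#
......
##...#
#.#.#.
.##.##
#.#.#.
[16] ##...#
......
##...#
..#.#.
..#.#.
..#.#.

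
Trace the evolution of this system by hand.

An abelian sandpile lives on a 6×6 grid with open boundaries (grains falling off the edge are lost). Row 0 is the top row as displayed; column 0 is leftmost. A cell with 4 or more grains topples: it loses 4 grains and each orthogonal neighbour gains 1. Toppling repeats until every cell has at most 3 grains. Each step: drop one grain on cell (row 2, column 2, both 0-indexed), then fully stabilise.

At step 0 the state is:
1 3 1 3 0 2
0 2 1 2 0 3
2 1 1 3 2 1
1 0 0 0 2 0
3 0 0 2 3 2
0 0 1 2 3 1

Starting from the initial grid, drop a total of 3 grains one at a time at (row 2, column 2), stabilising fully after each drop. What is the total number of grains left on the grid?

51

k=0  1 3 1 3 0 2
0 2 1 2 0 3
2 1 1 3 2 1
1 0 0 0 2 0
3 0 0 2 3 2
0 0 1 2 3 1
k=1  1 3 1 3 0 2
0 2 1 2 0 3
2 1 2 3 2 1
1 0 0 0 2 0
3 0 0 2 3 2
0 0 1 2 3 1
k=2  1 3 1 3 0 2
0 2 1 2 0 3
2 1 3 3 2 1
1 0 0 0 2 0
3 0 0 2 3 2
0 0 1 2 3 1
k=3  1 3 1 3 0 2
0 2 2 3 0 3
2 2 1 0 3 1
1 0 1 1 2 0
3 0 0 2 3 2
0 0 1 2 3 1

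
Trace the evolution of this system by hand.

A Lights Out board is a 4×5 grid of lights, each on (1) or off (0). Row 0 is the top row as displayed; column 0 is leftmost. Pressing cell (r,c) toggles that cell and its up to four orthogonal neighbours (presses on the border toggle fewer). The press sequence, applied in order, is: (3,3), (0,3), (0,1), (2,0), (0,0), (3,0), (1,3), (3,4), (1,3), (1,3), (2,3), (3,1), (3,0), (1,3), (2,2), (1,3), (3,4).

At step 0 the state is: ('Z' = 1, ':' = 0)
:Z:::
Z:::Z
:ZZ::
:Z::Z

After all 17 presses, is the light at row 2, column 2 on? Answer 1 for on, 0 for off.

gen 0: :Z:::
Z:::Z
:ZZ::
:Z::Z
gen 1: :Z:::
Z:::Z
:ZZZ:
:ZZZ:
gen 2: :ZZZZ
Z::ZZ
:ZZZ:
:ZZZ:
gen 3: Z::ZZ
ZZ:ZZ
:ZZZ:
:ZZZ:
gen 4: Z::ZZ
:Z:ZZ
Z:ZZ:
ZZZZ:
gen 5: :Z:ZZ
ZZ:ZZ
Z:ZZ:
ZZZZ:
gen 6: :Z:ZZ
ZZ:ZZ
::ZZ:
::ZZ:
gen 7: :Z::Z
ZZZ::
::Z::
::ZZ:
gen 8: :Z::Z
ZZZ::
::Z:Z
::Z:Z
gen 9: :Z:ZZ
ZZ:ZZ
::ZZZ
::Z:Z
gen 10: :Z::Z
ZZZ::
::Z:Z
::Z:Z
gen 11: :Z::Z
ZZZZ:
:::Z:
::ZZZ
gen 12: :Z::Z
ZZZZ:
:Z:Z:
ZZ:ZZ
gen 13: :Z::Z
ZZZZ:
ZZ:Z:
:::ZZ
gen 14: :Z:ZZ
ZZ::Z
ZZ:::
:::ZZ
gen 15: :Z:ZZ
ZZZ:Z
Z:ZZ:
::ZZZ
gen 16: :Z::Z
ZZ:Z:
Z:Z::
::ZZZ
gen 17: :Z::Z
ZZ:Z:
Z:Z:Z
::Z::

1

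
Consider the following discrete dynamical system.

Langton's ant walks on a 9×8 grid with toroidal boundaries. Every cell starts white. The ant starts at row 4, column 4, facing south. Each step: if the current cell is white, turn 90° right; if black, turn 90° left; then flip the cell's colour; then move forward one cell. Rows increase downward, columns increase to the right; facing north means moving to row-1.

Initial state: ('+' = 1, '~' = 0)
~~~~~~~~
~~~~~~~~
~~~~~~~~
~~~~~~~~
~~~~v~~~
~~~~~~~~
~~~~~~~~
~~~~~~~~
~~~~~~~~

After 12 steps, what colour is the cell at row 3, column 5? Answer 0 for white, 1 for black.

1

step 0: ~~~~~~~~
~~~~~~~~
~~~~~~~~
~~~~~~~~
~~~~v~~~
~~~~~~~~
~~~~~~~~
~~~~~~~~
~~~~~~~~
step 1: ~~~~~~~~
~~~~~~~~
~~~~~~~~
~~~~~~~~
~~~<+~~~
~~~~~~~~
~~~~~~~~
~~~~~~~~
~~~~~~~~
step 2: ~~~~~~~~
~~~~~~~~
~~~~~~~~
~~~^~~~~
~~~++~~~
~~~~~~~~
~~~~~~~~
~~~~~~~~
~~~~~~~~
step 3: ~~~~~~~~
~~~~~~~~
~~~~~~~~
~~~+>~~~
~~~++~~~
~~~~~~~~
~~~~~~~~
~~~~~~~~
~~~~~~~~
step 4: ~~~~~~~~
~~~~~~~~
~~~~~~~~
~~~++~~~
~~~+v~~~
~~~~~~~~
~~~~~~~~
~~~~~~~~
~~~~~~~~
step 5: ~~~~~~~~
~~~~~~~~
~~~~~~~~
~~~++~~~
~~~+~>~~
~~~~~~~~
~~~~~~~~
~~~~~~~~
~~~~~~~~
step 6: ~~~~~~~~
~~~~~~~~
~~~~~~~~
~~~++~~~
~~~+~+~~
~~~~~v~~
~~~~~~~~
~~~~~~~~
~~~~~~~~
step 7: ~~~~~~~~
~~~~~~~~
~~~~~~~~
~~~++~~~
~~~+~+~~
~~~~<+~~
~~~~~~~~
~~~~~~~~
~~~~~~~~
step 8: ~~~~~~~~
~~~~~~~~
~~~~~~~~
~~~++~~~
~~~+^+~~
~~~~++~~
~~~~~~~~
~~~~~~~~
~~~~~~~~
step 9: ~~~~~~~~
~~~~~~~~
~~~~~~~~
~~~++~~~
~~~++>~~
~~~~++~~
~~~~~~~~
~~~~~~~~
~~~~~~~~
step 10: ~~~~~~~~
~~~~~~~~
~~~~~~~~
~~~++^~~
~~~++~~~
~~~~++~~
~~~~~~~~
~~~~~~~~
~~~~~~~~
step 11: ~~~~~~~~
~~~~~~~~
~~~~~~~~
~~~+++>~
~~~++~~~
~~~~++~~
~~~~~~~~
~~~~~~~~
~~~~~~~~
step 12: ~~~~~~~~
~~~~~~~~
~~~~~~~~
~~~++++~
~~~++~v~
~~~~++~~
~~~~~~~~
~~~~~~~~
~~~~~~~~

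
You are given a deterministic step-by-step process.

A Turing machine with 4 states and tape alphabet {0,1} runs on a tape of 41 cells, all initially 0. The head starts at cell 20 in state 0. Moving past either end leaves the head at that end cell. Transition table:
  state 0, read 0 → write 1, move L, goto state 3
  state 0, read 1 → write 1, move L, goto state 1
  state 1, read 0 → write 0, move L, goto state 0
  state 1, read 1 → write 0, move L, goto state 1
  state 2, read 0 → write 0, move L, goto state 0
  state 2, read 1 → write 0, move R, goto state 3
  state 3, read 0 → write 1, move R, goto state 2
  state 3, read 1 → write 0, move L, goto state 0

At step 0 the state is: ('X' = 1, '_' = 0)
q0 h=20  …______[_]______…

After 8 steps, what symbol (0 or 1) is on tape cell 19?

0) q0 h=20  …______[_]______…
1) q3 h=19  …______[_]X_____…
2) q2 h=20  …_____X[X]______…
3) q3 h=21  …____X_[_]______…
4) q2 h=22  …___X_X[_]______…
5) q0 h=21  …____X_[X]______…
6) q1 h=20  …_____X[_]X_____…
7) q0 h=19  …______[X]_X____…
8) q1 h=18  …______[_]X_X___…

1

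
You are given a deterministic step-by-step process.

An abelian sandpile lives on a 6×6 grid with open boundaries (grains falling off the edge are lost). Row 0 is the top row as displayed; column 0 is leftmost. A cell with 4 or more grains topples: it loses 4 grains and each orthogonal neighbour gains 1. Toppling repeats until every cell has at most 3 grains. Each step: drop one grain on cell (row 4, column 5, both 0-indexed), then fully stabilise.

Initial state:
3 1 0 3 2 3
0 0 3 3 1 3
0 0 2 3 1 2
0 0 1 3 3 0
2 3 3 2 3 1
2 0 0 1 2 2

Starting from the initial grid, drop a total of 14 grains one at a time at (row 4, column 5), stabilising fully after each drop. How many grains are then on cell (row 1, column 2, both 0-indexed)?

1

t=0: 3 1 0 3 2 3
0 0 3 3 1 3
0 0 2 3 1 2
0 0 1 3 3 0
2 3 3 2 3 1
2 0 0 1 2 2
t=1: 3 1 0 3 2 3
0 0 3 3 1 3
0 0 2 3 1 2
0 0 1 3 3 0
2 3 3 2 3 2
2 0 0 1 2 2
t=2: 3 1 0 3 2 3
0 0 3 3 1 3
0 0 2 3 1 2
0 0 1 3 3 0
2 3 3 2 3 3
2 0 0 1 2 2
t=3: 3 1 2 0 3 3
0 1 1 2 2 3
0 1 1 2 3 2
0 2 0 3 1 2
3 0 2 1 2 1
2 1 1 2 3 3
t=4: 3 1 2 0 3 3
0 1 1 2 2 3
0 1 1 2 3 2
0 2 0 3 1 2
3 0 2 1 2 2
2 1 1 2 3 3
t=5: 3 1 2 0 3 3
0 1 1 2 2 3
0 1 1 2 3 2
0 2 0 3 1 2
3 0 2 1 2 3
2 1 1 2 3 3
t=6: 3 1 2 0 3 3
0 1 1 2 2 3
0 1 1 2 3 2
0 2 0 3 2 3
3 0 2 2 0 2
2 1 1 3 1 1
t=7: 3 1 2 0 3 3
0 1 1 2 2 3
0 1 1 2 3 2
0 2 0 3 2 3
3 0 2 2 0 3
2 1 1 3 1 1
t=8: 3 1 2 0 3 3
0 1 1 2 2 3
0 1 1 2 3 3
0 2 0 3 3 0
3 0 2 2 1 1
2 1 1 3 1 2
t=9: 3 1 2 0 3 3
0 1 1 2 2 3
0 1 1 2 3 3
0 2 0 3 3 0
3 0 2 2 1 2
2 1 1 3 1 2
t=10: 3 1 2 0 3 3
0 1 1 2 2 3
0 1 1 2 3 3
0 2 0 3 3 0
3 0 2 2 1 3
2 1 1 3 1 2
t=11: 3 1 2 0 3 3
0 1 1 2 2 3
0 1 1 2 3 3
0 2 0 3 3 1
3 0 2 2 2 0
2 1 1 3 1 3
t=12: 3 1 2 0 3 3
0 1 1 2 2 3
0 1 1 2 3 3
0 2 0 3 3 1
3 0 2 2 2 1
2 1 1 3 1 3
t=13: 3 1 2 0 3 3
0 1 1 2 2 3
0 1 1 2 3 3
0 2 0 3 3 1
3 0 2 2 2 2
2 1 1 3 1 3
t=14: 3 1 2 0 3 3
0 1 1 2 2 3
0 1 1 2 3 3
0 2 0 3 3 1
3 0 2 2 2 3
2 1 1 3 1 3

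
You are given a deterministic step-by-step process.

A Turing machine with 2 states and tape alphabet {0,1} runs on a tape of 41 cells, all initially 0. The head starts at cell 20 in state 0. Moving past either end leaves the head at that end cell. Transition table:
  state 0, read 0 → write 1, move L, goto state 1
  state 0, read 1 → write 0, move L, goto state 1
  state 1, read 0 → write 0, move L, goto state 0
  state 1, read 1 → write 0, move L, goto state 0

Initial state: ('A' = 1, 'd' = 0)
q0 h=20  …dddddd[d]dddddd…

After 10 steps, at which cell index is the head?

[0] q0 h=20  …dddddd[d]dddddd…
[1] q1 h=19  …dddddd[d]Addddd…
[2] q0 h=18  …dddddd[d]dAdddd…
[3] q1 h=17  …dddddd[d]AdAddd…
[4] q0 h=16  …dddddd[d]dAdAdd…
[5] q1 h=15  …dddddd[d]AdAdAd…
[6] q0 h=14  …dddddd[d]dAdAdA…
[7] q1 h=13  …dddddd[d]AdAdAd…
[8] q0 h=12  …dddddd[d]dAdAdA…
[9] q1 h=11  …dddddd[d]AdAdAd…
[10] q0 h=10  …dddddd[d]dAdAdA…

10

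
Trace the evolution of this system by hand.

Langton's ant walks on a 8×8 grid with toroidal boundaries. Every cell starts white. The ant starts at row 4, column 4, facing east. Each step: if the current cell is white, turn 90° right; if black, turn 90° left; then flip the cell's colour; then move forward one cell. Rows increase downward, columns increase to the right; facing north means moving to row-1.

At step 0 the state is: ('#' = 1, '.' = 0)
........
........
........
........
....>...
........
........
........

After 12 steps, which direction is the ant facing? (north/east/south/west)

[0] ........
........
........
........
....>...
........
........
........
[1] ........
........
........
........
....#...
....v...
........
........
[2] ........
........
........
........
....#...
...<#...
........
........
[3] ........
........
........
........
...^#...
...##...
........
........
[4] ........
........
........
........
...#>...
...##...
........
........
[5] ........
........
........
....^...
...#....
...##...
........
........
[6] ........
........
........
....#>..
...#....
...##...
........
........
[7] ........
........
........
....##..
...#.v..
...##...
........
........
[8] ........
........
........
....##..
...#<#..
...##...
........
........
[9] ........
........
........
....^#..
...###..
...##...
........
........
[10] ........
........
........
...<.#..
...###..
...##...
........
........
[11] ........
........
...^....
...#.#..
...###..
...##...
........
........
[12] ........
........
...#>...
...#.#..
...###..
...##...
........
........

east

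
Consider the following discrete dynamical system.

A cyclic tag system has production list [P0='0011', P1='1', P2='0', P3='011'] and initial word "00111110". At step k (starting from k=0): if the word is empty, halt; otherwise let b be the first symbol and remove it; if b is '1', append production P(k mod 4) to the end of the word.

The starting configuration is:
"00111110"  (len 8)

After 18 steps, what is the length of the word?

gen 0: "00111110"  (len 8)
gen 1: "0111110"  (len 7)
gen 2: "111110"  (len 6)
gen 3: "111100"  (len 6)
gen 4: "11100011"  (len 8)
gen 5: "11000110011"  (len 11)
gen 6: "10001100111"  (len 11)
gen 7: "00011001110"  (len 11)
gen 8: "0011001110"  (len 10)
gen 9: "011001110"  (len 9)
gen 10: "11001110"  (len 8)
gen 11: "10011100"  (len 8)
gen 12: "0011100011"  (len 10)
gen 13: "011100011"  (len 9)
gen 14: "11100011"  (len 8)
gen 15: "11000110"  (len 8)
gen 16: "1000110011"  (len 10)
gen 17: "0001100110011"  (len 13)
gen 18: "001100110011"  (len 12)

12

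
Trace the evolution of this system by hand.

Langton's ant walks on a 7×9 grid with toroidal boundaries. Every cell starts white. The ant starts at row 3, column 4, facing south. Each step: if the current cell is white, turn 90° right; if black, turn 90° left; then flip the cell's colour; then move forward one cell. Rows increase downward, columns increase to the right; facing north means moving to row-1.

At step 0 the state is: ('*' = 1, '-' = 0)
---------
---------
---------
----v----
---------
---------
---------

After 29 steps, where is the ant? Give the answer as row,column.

0) ---------
---------
---------
----v----
---------
---------
---------
1) ---------
---------
---------
---<*----
---------
---------
---------
2) ---------
---------
---^-----
---**----
---------
---------
---------
3) ---------
---------
---*>----
---**----
---------
---------
---------
4) ---------
---------
---**----
---*v----
---------
---------
---------
5) ---------
---------
---**----
---*->---
---------
---------
---------
6) ---------
---------
---**----
---*-*---
-----v---
---------
---------
7) ---------
---------
---**----
---*-*---
----<*---
---------
---------
8) ---------
---------
---**----
---*^*---
----**---
---------
---------
9) ---------
---------
---**----
---**>---
----**---
---------
---------
10) ---------
---------
---**^---
---**----
----**---
---------
---------
11) ---------
---------
---***>--
---**----
----**---
---------
---------
12) ---------
---------
---****--
---**-v--
----**---
---------
---------
13) ---------
---------
---****--
---**<*--
----**---
---------
---------
14) ---------
---------
---**^*--
---****--
----**---
---------
---------
15) ---------
---------
---*<-*--
---****--
----**---
---------
---------
16) ---------
---------
---*--*--
---*v**--
----**---
---------
---------
17) ---------
---------
---*--*--
---*->*--
----**---
---------
---------
18) ---------
---------
---*-^*--
---*--*--
----**---
---------
---------
19) ---------
---------
---*-*>--
---*--*--
----**---
---------
---------
20) ---------
------^--
---*-*---
---*--*--
----**---
---------
---------
21) ---------
------*>-
---*-*---
---*--*--
----**---
---------
---------
22) ---------
------**-
---*-*-v-
---*--*--
----**---
---------
---------
23) ---------
------**-
---*-*<*-
---*--*--
----**---
---------
---------
24) ---------
------^*-
---*-***-
---*--*--
----**---
---------
---------
25) ---------
-----<-*-
---*-***-
---*--*--
----**---
---------
---------
26) -----^---
-----*-*-
---*-***-
---*--*--
----**---
---------
---------
27) -----*>--
-----*-*-
---*-***-
---*--*--
----**---
---------
---------
28) -----**--
-----*v*-
---*-***-
---*--*--
----**---
---------
---------
29) -----**--
-----<**-
---*-***-
---*--*--
----**---
---------
---------

1,5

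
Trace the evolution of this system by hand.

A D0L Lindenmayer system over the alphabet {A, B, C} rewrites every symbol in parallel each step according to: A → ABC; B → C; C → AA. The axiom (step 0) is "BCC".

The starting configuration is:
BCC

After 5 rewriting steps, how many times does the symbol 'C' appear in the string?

48

0) BCC
1) CAAAA
2) AAABCABCABCABC
3) ABCABCABCCAAABCCAAABCCAAABCCAA
4) ABCCAAABCCAAABCCAAAAABCABCABCCAAAAABCABCABCCAAAAABCABCABCCAAAAABCABC
5) ABCCAAAAABCABCABCCAAAAABCABCABCCAAAAABCABCABCABCABCCAAABCC…AAABCABCABCABCABCCAAABCCAAABCCAAAAABCABCABCABCABCCAAABCCAA  (len 156)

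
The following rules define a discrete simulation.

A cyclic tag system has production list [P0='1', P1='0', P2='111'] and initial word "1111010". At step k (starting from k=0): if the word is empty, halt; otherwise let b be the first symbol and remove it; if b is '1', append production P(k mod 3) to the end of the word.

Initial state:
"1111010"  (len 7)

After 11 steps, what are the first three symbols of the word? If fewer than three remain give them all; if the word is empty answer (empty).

k=0  "1111010"  (len 7)
k=1  "1110101"  (len 7)
k=2  "1101010"  (len 7)
k=3  "101010111"  (len 9)
k=4  "010101111"  (len 9)
k=5  "10101111"  (len 8)
k=6  "0101111111"  (len 10)
k=7  "101111111"  (len 9)
k=8  "011111110"  (len 9)
k=9  "11111110"  (len 8)
k=10  "11111101"  (len 8)
k=11  "11111010"  (len 8)

111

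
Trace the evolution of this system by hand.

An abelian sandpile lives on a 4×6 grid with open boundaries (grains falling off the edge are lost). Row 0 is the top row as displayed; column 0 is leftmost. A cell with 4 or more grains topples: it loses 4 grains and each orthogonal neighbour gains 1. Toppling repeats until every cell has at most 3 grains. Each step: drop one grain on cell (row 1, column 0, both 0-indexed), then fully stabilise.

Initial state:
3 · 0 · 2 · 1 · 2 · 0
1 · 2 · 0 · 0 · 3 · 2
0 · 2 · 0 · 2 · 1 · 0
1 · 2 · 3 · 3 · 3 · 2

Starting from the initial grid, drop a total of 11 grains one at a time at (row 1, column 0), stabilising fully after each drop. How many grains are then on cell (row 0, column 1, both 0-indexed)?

[0] 3 · 0 · 2 · 1 · 2 · 0
1 · 2 · 0 · 0 · 3 · 2
0 · 2 · 0 · 2 · 1 · 0
1 · 2 · 3 · 3 · 3 · 2
[1] 3 · 0 · 2 · 1 · 2 · 0
2 · 2 · 0 · 0 · 3 · 2
0 · 2 · 0 · 2 · 1 · 0
1 · 2 · 3 · 3 · 3 · 2
[2] 3 · 0 · 2 · 1 · 2 · 0
3 · 2 · 0 · 0 · 3 · 2
0 · 2 · 0 · 2 · 1 · 0
1 · 2 · 3 · 3 · 3 · 2
[3] 0 · 1 · 2 · 1 · 2 · 0
1 · 3 · 0 · 0 · 3 · 2
1 · 2 · 0 · 2 · 1 · 0
1 · 2 · 3 · 3 · 3 · 2
[4] 0 · 1 · 2 · 1 · 2 · 0
2 · 3 · 0 · 0 · 3 · 2
1 · 2 · 0 · 2 · 1 · 0
1 · 2 · 3 · 3 · 3 · 2
[5] 0 · 1 · 2 · 1 · 2 · 0
3 · 3 · 0 · 0 · 3 · 2
1 · 2 · 0 · 2 · 1 · 0
1 · 2 · 3 · 3 · 3 · 2
[6] 1 · 2 · 2 · 1 · 2 · 0
1 · 0 · 1 · 0 · 3 · 2
2 · 3 · 0 · 2 · 1 · 0
1 · 2 · 3 · 3 · 3 · 2
[7] 1 · 2 · 2 · 1 · 2 · 0
2 · 0 · 1 · 0 · 3 · 2
2 · 3 · 0 · 2 · 1 · 0
1 · 2 · 3 · 3 · 3 · 2
[8] 1 · 2 · 2 · 1 · 2 · 0
3 · 0 · 1 · 0 · 3 · 2
2 · 3 · 0 · 2 · 1 · 0
1 · 2 · 3 · 3 · 3 · 2
[9] 2 · 2 · 2 · 1 · 2 · 0
0 · 1 · 1 · 0 · 3 · 2
3 · 3 · 0 · 2 · 1 · 0
1 · 2 · 3 · 3 · 3 · 2
[10] 2 · 2 · 2 · 1 · 2 · 0
1 · 1 · 1 · 0 · 3 · 2
3 · 3 · 0 · 2 · 1 · 0
1 · 2 · 3 · 3 · 3 · 2
[11] 2 · 2 · 2 · 1 · 2 · 0
2 · 1 · 1 · 0 · 3 · 2
3 · 3 · 0 · 2 · 1 · 0
1 · 2 · 3 · 3 · 3 · 2

2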